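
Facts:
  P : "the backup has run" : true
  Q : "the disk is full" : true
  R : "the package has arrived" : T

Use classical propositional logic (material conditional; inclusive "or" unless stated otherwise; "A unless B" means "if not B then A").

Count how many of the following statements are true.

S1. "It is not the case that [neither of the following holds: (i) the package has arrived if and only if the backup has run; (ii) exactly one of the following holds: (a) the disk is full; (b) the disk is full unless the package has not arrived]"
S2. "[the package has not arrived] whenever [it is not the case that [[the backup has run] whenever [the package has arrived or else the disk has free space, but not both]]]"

2

S1: In symbols: ~((R <-> P) nor (Q xor (Q | ~R)))

R <-> P = T <-> T = T
~R = ~T = F
Q | ~R = T | F = T
Q xor (Q | ~R) = T xor T = F
(R <-> P) nor (Q xor (Q | ~R)) = T nor F = F
~((R <-> P) nor (Q xor (Q | ~R))) = ~F = T
So S1 is true.

S2: Formalization: ~((R xor ~Q) -> P) -> ~R

~Q = ~T = F
R xor ~Q = T xor F = T
(R xor ~Q) -> P = T -> T = T
~((R xor ~Q) -> P) = ~T = F
~R = ~T = F
~((R xor ~Q) -> P) -> ~R = F -> F = T
So S2 is true.

Count: 2.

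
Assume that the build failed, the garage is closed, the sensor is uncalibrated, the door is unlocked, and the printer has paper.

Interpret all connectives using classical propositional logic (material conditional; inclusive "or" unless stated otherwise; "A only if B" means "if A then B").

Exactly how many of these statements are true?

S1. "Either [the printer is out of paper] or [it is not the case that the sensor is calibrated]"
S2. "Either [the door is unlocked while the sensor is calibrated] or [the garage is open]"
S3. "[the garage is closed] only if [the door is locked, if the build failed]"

1

Let U = "the printer has paper" (True), R = "the sensor is calibrated" (False), S = "the door is locked" (False), Q = "the garage is closed" (True), P = "the build passed" (False).

S1: Formalization: not U or not R

not U = not True = False
not R = not False = True
not U or not R = False or True = True
Thus S1 is true.

S2: This is (not S and R) or not Q.

not S = not False = True
not S and R = True and False = False
not Q = not True = False
(not S and R) or not Q = False or False = False
Thus S2 is false.

S3: In symbols: Q -> (not P -> S)

not P = not False = True
not P -> S = True -> False = False
Q -> (not P -> S) = True -> False = False
Thus S3 is false.

True statements: 1 (S1).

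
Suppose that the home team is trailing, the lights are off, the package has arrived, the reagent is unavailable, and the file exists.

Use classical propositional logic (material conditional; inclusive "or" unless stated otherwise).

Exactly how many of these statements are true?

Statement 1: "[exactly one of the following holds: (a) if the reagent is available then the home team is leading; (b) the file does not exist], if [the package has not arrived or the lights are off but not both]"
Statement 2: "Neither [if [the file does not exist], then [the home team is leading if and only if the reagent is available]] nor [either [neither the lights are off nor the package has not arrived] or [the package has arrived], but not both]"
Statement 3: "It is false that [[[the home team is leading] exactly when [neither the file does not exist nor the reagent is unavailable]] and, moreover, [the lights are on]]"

2

Let K = "the package has arrived" (True), G = "the lights are on" (False), N = "the reagent is available" (False), M = "the home team is leading" (False), W = "the file exists" (True).

Statement 1: In symbols: (not K xor not G) -> ((N -> M) xor not W)

not K = not True = False
not G = not False = True
not K xor not G = False xor True = True
N -> M = False -> False = True
not W = not True = False
(N -> M) xor not W = True xor False = True
(not K xor not G) -> ((N -> M) xor not W) = True -> True = True
Hence Statement 1 is true.

Statement 2: This is (not W -> (M iff N)) nor ((not G nor not K) xor K).

not W = not True = False
M iff N = False iff False = True
not W -> (M iff N) = False -> True = True
not G = not False = True
not K = not True = False
not G nor not K = True nor False = False
(not G nor not K) xor K = False xor True = True
(not W -> (M iff N)) nor ((not G nor not K) xor K) = True nor True = False
So Statement 2 is false.

Statement 3: This is not ((M iff (not W nor not N)) and G).

not W = not True = False
not N = not False = True
not W nor not N = False nor True = False
M iff (not W nor not N) = False iff False = True
(M iff (not W nor not N)) and G = True and False = False
not ((M iff (not W nor not N)) and G) = not False = True
So Statement 3 is true.

2 of the 3 statements are true.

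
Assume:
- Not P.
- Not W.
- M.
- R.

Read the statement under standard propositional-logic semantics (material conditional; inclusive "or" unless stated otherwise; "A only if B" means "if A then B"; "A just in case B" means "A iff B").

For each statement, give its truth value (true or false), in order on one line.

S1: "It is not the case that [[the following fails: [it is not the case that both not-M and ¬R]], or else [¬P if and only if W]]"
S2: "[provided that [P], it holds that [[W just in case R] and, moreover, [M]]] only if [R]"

S1: In symbols: ~(~(~M nand ~R) | (~P <-> W))

~M = ~T = F
~R = ~T = F
~M nand ~R = F nand F = T
~(~M nand ~R) = ~T = F
~P = ~F = T
~P <-> W = T <-> F = F
~(~M nand ~R) | (~P <-> W) = F | F = F
~(~(~M nand ~R) | (~P <-> W)) = ~F = T
Hence S1 is true.

S2: Formalization: (P -> ((W <-> R) & M)) -> R

W <-> R = F <-> T = F
(W <-> R) & M = F & T = F
P -> ((W <-> R) & M) = F -> F = T
(P -> ((W <-> R) & M)) -> R = T -> T = T
So S2 is true.

S1 T / S2 T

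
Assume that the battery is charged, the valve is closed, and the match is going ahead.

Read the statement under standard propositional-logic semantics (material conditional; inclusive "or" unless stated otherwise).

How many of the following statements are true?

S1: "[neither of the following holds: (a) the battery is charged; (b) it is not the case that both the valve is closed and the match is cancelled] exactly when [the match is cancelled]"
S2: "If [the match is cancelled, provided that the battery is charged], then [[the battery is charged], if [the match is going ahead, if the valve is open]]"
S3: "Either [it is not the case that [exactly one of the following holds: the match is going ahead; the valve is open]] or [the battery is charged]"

3

Let P = "the battery is charged" (T), Q = "the valve is open" (F), R = "the match is cancelled" (F).

S1: In symbols: (P nor (~Q nand R)) <-> R

~Q = ~F = T
~Q nand R = T nand F = T
P nor (~Q nand R) = T nor T = F
(P nor (~Q nand R)) <-> R = F <-> F = T
Hence S1 is true.

S2: This is (P -> R) -> ((Q -> ~R) -> P).

P -> R = T -> F = F
~R = ~F = T
Q -> ~R = F -> T = T
(Q -> ~R) -> P = T -> T = T
(P -> R) -> ((Q -> ~R) -> P) = F -> T = T
So S2 is true.

S3: Formalization: ~(~R xor Q) | P

~R = ~F = T
~R xor Q = T xor F = T
~(~R xor Q) = ~T = F
~(~R xor Q) | P = F | T = T
Thus S3 is true.

3 of the 3 statements are true (S1, S2, S3).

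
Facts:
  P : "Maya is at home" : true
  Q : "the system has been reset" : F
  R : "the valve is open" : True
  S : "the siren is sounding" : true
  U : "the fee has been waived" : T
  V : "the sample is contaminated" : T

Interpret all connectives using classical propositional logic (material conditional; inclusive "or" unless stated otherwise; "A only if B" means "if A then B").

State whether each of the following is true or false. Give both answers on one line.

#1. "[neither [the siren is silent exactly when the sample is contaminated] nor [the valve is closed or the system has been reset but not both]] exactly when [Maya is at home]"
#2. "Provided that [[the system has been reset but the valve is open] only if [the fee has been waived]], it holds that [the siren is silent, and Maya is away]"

#1: In symbols: ((¬S ↔ V) ↓ (¬R ⊕ Q)) ↔ P

¬S = ¬T = F
¬S ↔ V = F ↔ T = F
¬R = ¬T = F
¬R ⊕ Q = F ⊕ F = F
(¬S ↔ V) ↓ (¬R ⊕ Q) = F ↓ F = T
((¬S ↔ V) ↓ (¬R ⊕ Q)) ↔ P = T ↔ T = T
Hence #1 is true.

#2: This is ((Q ∧ R) → U) → (¬S ∧ ¬P).

Q ∧ R = F ∧ T = F
(Q ∧ R) → U = F → T = T
¬S = ¬T = F
¬P = ¬T = F
¬S ∧ ¬P = F ∧ F = F
((Q ∧ R) → U) → (¬S ∧ ¬P) = T → F = F
Thus #2 is false.

#1 true; #2 false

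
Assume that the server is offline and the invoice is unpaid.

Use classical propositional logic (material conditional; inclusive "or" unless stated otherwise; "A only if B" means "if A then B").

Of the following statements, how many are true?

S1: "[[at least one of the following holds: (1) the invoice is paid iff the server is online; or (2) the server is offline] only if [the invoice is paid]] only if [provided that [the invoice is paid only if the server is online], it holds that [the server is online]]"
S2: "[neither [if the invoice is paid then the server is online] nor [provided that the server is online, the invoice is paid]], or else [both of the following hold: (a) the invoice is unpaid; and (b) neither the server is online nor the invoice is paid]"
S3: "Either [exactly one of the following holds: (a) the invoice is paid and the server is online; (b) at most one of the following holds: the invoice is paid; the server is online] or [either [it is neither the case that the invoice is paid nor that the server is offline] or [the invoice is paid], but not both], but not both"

Let Q = "the invoice is paid" (F), P = "the server is online" (F).

S1: Parsed as (((Q ↔ P) ∨ ¬P) → Q) → ((Q → P) → P)

Q ↔ P = F ↔ F = T
¬P = ¬F = T
(Q ↔ P) ∨ ¬P = T ∨ T = T
((Q ↔ P) ∨ ¬P) → Q = T → F = F
Q → P = F → F = T
(Q → P) → P = T → F = F
(((Q ↔ P) ∨ ¬P) → Q) → ((Q → P) → P) = F → F = T
Hence S1 is true.

S2: Formalization: ((Q → P) ↓ (P → Q)) ∨ (¬Q ∧ (P ↓ Q))

Q → P = F → F = T
P → Q = F → F = T
(Q → P) ↓ (P → Q) = T ↓ T = F
¬Q = ¬F = T
P ↓ Q = F ↓ F = T
¬Q ∧ (P ↓ Q) = T ∧ T = T
((Q → P) ↓ (P → Q)) ∨ (¬Q ∧ (P ↓ Q)) = F ∨ T = T
Thus S2 is true.

S3: In symbols: ((Q ∧ P) ⊕ (Q ↑ P)) ⊕ ((Q ↓ ¬P) ⊕ Q)

Q ∧ P = F ∧ F = F
Q ↑ P = F ↑ F = T
(Q ∧ P) ⊕ (Q ↑ P) = F ⊕ T = T
¬P = ¬F = T
Q ↓ ¬P = F ↓ T = F
(Q ↓ ¬P) ⊕ Q = F ⊕ F = F
((Q ∧ P) ⊕ (Q ↑ P)) ⊕ ((Q ↓ ¬P) ⊕ Q) = T ⊕ F = T
So S3 is true.

3 of the 3 statements are true (S1, S2, S3).

3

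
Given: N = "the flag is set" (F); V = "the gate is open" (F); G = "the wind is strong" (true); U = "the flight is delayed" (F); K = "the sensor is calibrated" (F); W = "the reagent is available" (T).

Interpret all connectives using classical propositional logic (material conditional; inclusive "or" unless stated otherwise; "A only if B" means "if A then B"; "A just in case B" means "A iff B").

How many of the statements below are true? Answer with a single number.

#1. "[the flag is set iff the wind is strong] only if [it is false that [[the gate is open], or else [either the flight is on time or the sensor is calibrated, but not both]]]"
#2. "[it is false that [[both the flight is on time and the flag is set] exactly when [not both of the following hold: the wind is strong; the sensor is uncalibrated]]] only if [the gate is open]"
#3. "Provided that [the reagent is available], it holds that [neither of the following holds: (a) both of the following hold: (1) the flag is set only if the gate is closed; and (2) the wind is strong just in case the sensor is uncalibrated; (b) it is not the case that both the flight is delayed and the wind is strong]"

2

#1: This is (N <-> G) -> ~(V | (~U xor K)).

N <-> G = F <-> T = F
~U = ~F = T
~U xor K = T xor F = T
V | (~U xor K) = F | T = T
~(V | (~U xor K)) = ~T = F
(N <-> G) -> ~(V | (~U xor K)) = F -> F = T
Thus #1 is true.

#2: Formalization: ~((~U & N) <-> (G nand ~K)) -> V

~U = ~F = T
~U & N = T & F = F
~K = ~F = T
G nand ~K = T nand T = F
(~U & N) <-> (G nand ~K) = F <-> F = T
~((~U & N) <-> (G nand ~K)) = ~T = F
~((~U & N) <-> (G nand ~K)) -> V = F -> F = T
Hence #2 is true.

#3: Parsed as W -> (((N -> ~V) & (G <-> ~K)) nor (U nand G))

~V = ~F = T
N -> ~V = F -> T = T
~K = ~F = T
G <-> ~K = T <-> T = T
(N -> ~V) & (G <-> ~K) = T & T = T
U nand G = F nand T = T
((N -> ~V) & (G <-> ~K)) nor (U nand G) = T nor T = F
W -> (((N -> ~V) & (G <-> ~K)) nor (U nand G)) = T -> F = F
Hence #3 is false.

Count: 2.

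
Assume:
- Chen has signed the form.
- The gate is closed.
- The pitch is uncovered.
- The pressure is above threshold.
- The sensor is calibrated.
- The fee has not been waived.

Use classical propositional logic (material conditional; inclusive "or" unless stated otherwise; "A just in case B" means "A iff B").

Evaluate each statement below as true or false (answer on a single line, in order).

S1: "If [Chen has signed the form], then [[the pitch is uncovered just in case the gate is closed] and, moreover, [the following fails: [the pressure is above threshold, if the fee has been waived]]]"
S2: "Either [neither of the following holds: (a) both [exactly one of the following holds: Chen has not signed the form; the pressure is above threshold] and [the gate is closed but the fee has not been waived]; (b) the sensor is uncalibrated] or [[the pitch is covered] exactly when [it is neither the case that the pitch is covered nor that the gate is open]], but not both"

Let D = "Chen has signed the form" (T), L = "the pitch is covered" (F), U = "the gate is open" (F), P = "the fee has been waived" (F), K = "the pressure is above threshold" (T), G = "the sensor is calibrated" (T).

S1: Parsed as D -> ((~L <-> ~U) & ~(P -> K))

~L = ~F = T
~U = ~F = T
~L <-> ~U = T <-> T = T
P -> K = F -> T = T
~(P -> K) = ~T = F
(~L <-> ~U) & ~(P -> K) = T & F = F
D -> ((~L <-> ~U) & ~(P -> K)) = T -> F = F
Hence S1 is false.

S2: Parsed as (((~D xor K) & (~U & ~P)) nor ~G) xor (L <-> (L nor U))

~D = ~T = F
~D xor K = F xor T = T
~U = ~F = T
~P = ~F = T
~U & ~P = T & T = T
(~D xor K) & (~U & ~P) = T & T = T
~G = ~T = F
((~D xor K) & (~U & ~P)) nor ~G = T nor F = F
L nor U = F nor F = T
L <-> (L nor U) = F <-> T = F
(((~D xor K) & (~U & ~P)) nor ~G) xor (L <-> (L nor U)) = F xor F = F
Hence S2 is false.

S1 false; S2 false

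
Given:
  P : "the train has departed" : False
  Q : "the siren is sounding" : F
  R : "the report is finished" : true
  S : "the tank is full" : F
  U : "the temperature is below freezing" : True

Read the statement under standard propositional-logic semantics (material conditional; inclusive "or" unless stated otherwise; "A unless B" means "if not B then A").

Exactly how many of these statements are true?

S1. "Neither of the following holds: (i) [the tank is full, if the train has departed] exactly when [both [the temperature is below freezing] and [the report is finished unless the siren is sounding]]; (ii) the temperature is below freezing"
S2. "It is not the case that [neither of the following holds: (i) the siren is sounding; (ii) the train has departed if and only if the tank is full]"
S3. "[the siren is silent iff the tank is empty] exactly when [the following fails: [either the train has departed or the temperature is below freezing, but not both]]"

1

S1: Formalization: ((P -> S) iff (U and (R or Q))) nor U

P -> S = False -> False = True
R or Q = True or False = True
U and (R or Q) = True and True = True
(P -> S) iff (U and (R or Q)) = True iff True = True
((P -> S) iff (U and (R or Q))) nor U = True nor True = False
So S1 is false.

S2: Formalization: not (Q nor (P iff S))

P iff S = False iff False = True
Q nor (P iff S) = False nor True = False
not (Q nor (P iff S)) = not False = True
So S2 is true.

S3: Parsed as (not Q iff not S) iff not (P xor U)

not Q = not False = True
not S = not False = True
not Q iff not S = True iff True = True
P xor U = False xor True = True
not (P xor U) = not True = False
(not Q iff not S) iff not (P xor U) = True iff False = False
Hence S3 is false.

True statements: 1 (S2).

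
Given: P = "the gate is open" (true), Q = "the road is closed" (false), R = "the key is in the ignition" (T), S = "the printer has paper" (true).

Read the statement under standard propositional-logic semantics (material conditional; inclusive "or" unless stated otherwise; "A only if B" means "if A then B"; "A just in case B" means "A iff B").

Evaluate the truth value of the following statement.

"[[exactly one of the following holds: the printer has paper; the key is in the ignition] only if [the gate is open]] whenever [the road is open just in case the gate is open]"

Parsed as (~Q <-> P) -> ((S xor R) -> P)

~Q = ~F = T
~Q <-> P = T <-> T = T
S xor R = T xor T = F
(S xor R) -> P = F -> T = T
(~Q <-> P) -> ((S xor R) -> P) = T -> T = T

True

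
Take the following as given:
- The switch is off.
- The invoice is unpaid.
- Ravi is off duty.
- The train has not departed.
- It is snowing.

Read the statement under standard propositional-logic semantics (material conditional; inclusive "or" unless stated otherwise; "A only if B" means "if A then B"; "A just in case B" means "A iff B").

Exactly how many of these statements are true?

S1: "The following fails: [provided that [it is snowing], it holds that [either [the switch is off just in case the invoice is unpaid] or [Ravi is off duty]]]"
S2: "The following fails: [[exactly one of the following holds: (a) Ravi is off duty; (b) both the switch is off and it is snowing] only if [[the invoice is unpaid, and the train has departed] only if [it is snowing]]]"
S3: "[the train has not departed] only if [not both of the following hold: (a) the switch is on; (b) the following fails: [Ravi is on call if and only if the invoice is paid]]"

Let U = "it is snowing" (True), P = "the switch is on" (False), Q = "the invoice is paid" (False), R = "Ravi is on call" (False), S = "the train has departed" (False).

S1: In symbols: not (U -> ((not P iff not Q) or not R))

not P = not False = True
not Q = not False = True
not P iff not Q = True iff True = True
not R = not False = True
(not P iff not Q) or not R = True or True = True
U -> ((not P iff not Q) or not R) = True -> True = True
not (U -> ((not P iff not Q) or not R)) = not True = False
Thus S1 is false.

S2: In symbols: not ((not R xor (not P and U)) -> ((not Q and S) -> U))

not R = not False = True
not P = not False = True
not P and U = True and True = True
not R xor (not P and U) = True xor True = False
not Q = not False = True
not Q and S = True and False = False
(not Q and S) -> U = False -> True = True
(not R xor (not P and U)) -> ((not Q and S) -> U) = False -> True = True
not ((not R xor (not P and U)) -> ((not Q and S) -> U)) = not True = False
Hence S2 is false.

S3: Formalization: not S -> (P nand not (R iff Q))

not S = not False = True
R iff Q = False iff False = True
not (R iff Q) = not True = False
P nand not (R iff Q) = False nand False = True
not S -> (P nand not (R iff Q)) = True -> True = True
Hence S3 is true.

True statements: 1 (S3).

1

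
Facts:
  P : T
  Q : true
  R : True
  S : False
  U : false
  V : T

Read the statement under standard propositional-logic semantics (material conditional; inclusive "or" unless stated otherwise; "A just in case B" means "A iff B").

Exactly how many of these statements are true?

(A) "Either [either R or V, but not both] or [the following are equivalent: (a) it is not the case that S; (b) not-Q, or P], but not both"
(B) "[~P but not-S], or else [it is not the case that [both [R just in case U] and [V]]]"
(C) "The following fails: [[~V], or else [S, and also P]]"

3

(A): In symbols: (R xor V) xor (~S <-> (~Q | P))

R xor V = T xor T = F
~S = ~F = T
~Q = ~T = F
~Q | P = F | T = T
~S <-> (~Q | P) = T <-> T = T
(R xor V) xor (~S <-> (~Q | P)) = F xor T = T
Thus (A) is true.

(B): This is (~P & ~S) | ~((R <-> U) & V).

~P = ~T = F
~S = ~F = T
~P & ~S = F & T = F
R <-> U = T <-> F = F
(R <-> U) & V = F & T = F
~((R <-> U) & V) = ~F = T
(~P & ~S) | ~((R <-> U) & V) = F | T = T
So (B) is true.

(C): This is ~(~V | (S & P)).

~V = ~T = F
S & P = F & T = F
~V | (S & P) = F | F = F
~(~V | (S & P)) = ~F = T
Hence (C) is true.

True statements: 3.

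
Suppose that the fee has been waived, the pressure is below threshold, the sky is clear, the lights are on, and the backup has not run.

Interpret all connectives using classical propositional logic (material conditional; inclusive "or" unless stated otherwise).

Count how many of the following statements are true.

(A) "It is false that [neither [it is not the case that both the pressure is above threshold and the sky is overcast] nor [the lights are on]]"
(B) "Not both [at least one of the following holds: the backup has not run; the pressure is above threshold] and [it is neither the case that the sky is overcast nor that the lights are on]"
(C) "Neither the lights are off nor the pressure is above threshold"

Let Q = "the pressure is above threshold" (F), N = "the sky is overcast" (F), H = "the lights are on" (T), U = "the backup has run" (F).

(A): In symbols: ~((Q nand N) nor H)

Q nand N = F nand F = T
(Q nand N) nor H = T nor T = F
~((Q nand N) nor H) = ~F = T
So (A) is true.

(B): Parsed as (~U | Q) nand (N nor H)

~U = ~F = T
~U | Q = T | F = T
N nor H = F nor T = F
(~U | Q) nand (N nor H) = T nand F = T
Hence (B) is true.

(C): Formalization: ~H nor Q

~H = ~T = F
~H nor Q = F nor F = T
Thus (C) is true.

3 of the 3 statements are true ((A), (B), (C)).

3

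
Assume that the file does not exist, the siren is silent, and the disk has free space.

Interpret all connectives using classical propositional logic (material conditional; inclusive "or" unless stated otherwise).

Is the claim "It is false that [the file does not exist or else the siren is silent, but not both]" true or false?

True.

Let K = "the file exists" (F), U = "the siren is sounding" (F).
In symbols: ~(~K xor ~U)

~K = ~F = T
~U = ~F = T
~K xor ~U = T xor T = F
~(~K xor ~U) = ~F = T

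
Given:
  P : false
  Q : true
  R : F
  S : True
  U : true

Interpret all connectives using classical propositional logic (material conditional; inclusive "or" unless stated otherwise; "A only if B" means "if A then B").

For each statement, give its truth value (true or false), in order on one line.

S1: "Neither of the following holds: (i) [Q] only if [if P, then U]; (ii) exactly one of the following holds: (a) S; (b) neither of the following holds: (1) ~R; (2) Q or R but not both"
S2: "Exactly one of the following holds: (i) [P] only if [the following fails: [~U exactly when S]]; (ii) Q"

S1: Formalization: (Q → (P → U)) ↓ (S ⊕ (¬R ↓ (Q ⊕ R)))

P → U = F → T = T
Q → (P → U) = T → T = T
¬R = ¬F = T
Q ⊕ R = T ⊕ F = T
¬R ↓ (Q ⊕ R) = T ↓ T = F
S ⊕ (¬R ↓ (Q ⊕ R)) = T ⊕ F = T
(Q → (P → U)) ↓ (S ⊕ (¬R ↓ (Q ⊕ R))) = T ↓ T = F
So S1 is false.

S2: This is (P → ¬(¬U ↔ S)) ⊕ Q.

¬U = ¬T = F
¬U ↔ S = F ↔ T = F
¬(¬U ↔ S) = ¬F = T
P → ¬(¬U ↔ S) = F → T = T
(P → ¬(¬U ↔ S)) ⊕ Q = T ⊕ T = F
Thus S2 is false.

S1 F / S2 F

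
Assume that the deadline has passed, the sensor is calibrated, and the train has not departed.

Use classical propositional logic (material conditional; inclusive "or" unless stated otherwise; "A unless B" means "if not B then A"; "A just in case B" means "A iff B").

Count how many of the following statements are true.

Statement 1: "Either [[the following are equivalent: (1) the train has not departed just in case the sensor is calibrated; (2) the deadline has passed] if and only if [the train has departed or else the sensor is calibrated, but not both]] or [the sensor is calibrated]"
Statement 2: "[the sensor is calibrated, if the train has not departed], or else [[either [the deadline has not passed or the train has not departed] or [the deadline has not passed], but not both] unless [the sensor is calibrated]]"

2

Let S = "the train has departed" (F), K = "the sensor is calibrated" (T), W = "the deadline has passed" (T).

Statement 1: Parsed as (((¬S ↔ K) ↔ W) ↔ (S ⊕ K)) ∨ K

¬S = ¬F = T
¬S ↔ K = T ↔ T = T
(¬S ↔ K) ↔ W = T ↔ T = T
S ⊕ K = F ⊕ T = T
((¬S ↔ K) ↔ W) ↔ (S ⊕ K) = T ↔ T = T
(((¬S ↔ K) ↔ W) ↔ (S ⊕ K)) ∨ K = T ∨ T = T
So Statement 1 is true.

Statement 2: Parsed as (¬S → K) ∨ (((¬W ∨ ¬S) ⊕ ¬W) ∨ K)

¬S = ¬F = T
¬S → K = T → T = T
¬W = ¬T = F
¬S = ¬F = T
¬W ∨ ¬S = F ∨ T = T
¬W = ¬T = F
(¬W ∨ ¬S) ⊕ ¬W = T ⊕ F = T
((¬W ∨ ¬S) ⊕ ¬W) ∨ K = T ∨ T = T
(¬S → K) ∨ (((¬W ∨ ¬S) ⊕ ¬W) ∨ K) = T ∨ T = T
Thus Statement 2 is true.

True statements: 2 (Statement 1, Statement 2).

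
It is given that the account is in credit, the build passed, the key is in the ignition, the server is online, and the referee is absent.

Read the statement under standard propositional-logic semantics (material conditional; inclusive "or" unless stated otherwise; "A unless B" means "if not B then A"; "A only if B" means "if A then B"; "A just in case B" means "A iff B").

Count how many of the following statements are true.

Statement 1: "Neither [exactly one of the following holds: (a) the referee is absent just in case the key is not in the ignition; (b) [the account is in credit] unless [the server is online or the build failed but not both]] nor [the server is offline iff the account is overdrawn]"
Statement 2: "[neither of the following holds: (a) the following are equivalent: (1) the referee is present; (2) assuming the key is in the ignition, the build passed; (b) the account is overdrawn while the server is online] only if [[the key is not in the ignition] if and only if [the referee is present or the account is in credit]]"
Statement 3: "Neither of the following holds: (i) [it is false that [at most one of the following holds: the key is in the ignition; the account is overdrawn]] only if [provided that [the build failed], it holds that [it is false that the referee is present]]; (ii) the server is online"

0

Let U = "the referee is present" (F), R = "the key is in the ignition" (T), P = "the account is overdrawn" (F), S = "the server is online" (T), Q = "the build passed" (T).

Statement 1: Formalization: ((~U <-> ~R) xor (~P | (S xor ~Q))) nor (~S <-> P)

~U = ~F = T
~R = ~T = F
~U <-> ~R = T <-> F = F
~P = ~F = T
~Q = ~T = F
S xor ~Q = T xor F = T
~P | (S xor ~Q) = T | T = T
(~U <-> ~R) xor (~P | (S xor ~Q)) = F xor T = T
~S = ~T = F
~S <-> P = F <-> F = T
((~U <-> ~R) xor (~P | (S xor ~Q))) nor (~S <-> P) = T nor T = F
So Statement 1 is false.

Statement 2: Parsed as ((U <-> (R -> Q)) nor (P & S)) -> (~R <-> (U | ~P))

R -> Q = T -> T = T
U <-> (R -> Q) = F <-> T = F
P & S = F & T = F
(U <-> (R -> Q)) nor (P & S) = F nor F = T
~R = ~T = F
~P = ~F = T
U | ~P = F | T = T
~R <-> (U | ~P) = F <-> T = F
((U <-> (R -> Q)) nor (P & S)) -> (~R <-> (U | ~P)) = T -> F = F
So Statement 2 is false.

Statement 3: Formalization: (~(R nand P) -> (~Q -> ~U)) nor S

R nand P = T nand F = T
~(R nand P) = ~T = F
~Q = ~T = F
~U = ~F = T
~Q -> ~U = F -> T = T
~(R nand P) -> (~Q -> ~U) = F -> T = T
(~(R nand P) -> (~Q -> ~U)) nor S = T nor T = F
Thus Statement 3 is false.

0 of the 3 statements are true (none).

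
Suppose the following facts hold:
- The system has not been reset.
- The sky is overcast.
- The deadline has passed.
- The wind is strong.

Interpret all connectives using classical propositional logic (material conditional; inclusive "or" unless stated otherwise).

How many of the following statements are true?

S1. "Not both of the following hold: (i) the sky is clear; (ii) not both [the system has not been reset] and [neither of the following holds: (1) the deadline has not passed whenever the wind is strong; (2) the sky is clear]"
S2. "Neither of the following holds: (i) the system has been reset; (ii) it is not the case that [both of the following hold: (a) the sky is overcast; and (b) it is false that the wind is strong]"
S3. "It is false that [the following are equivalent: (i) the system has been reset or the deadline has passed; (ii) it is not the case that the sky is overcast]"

2

Let P = "the sky is overcast" (True), H = "the system has been reset" (False), G = "the wind is strong" (True), L = "the deadline has passed" (True).

S1: In symbols: not P nand (not H nand ((G -> not L) nor not P))

not P = not True = False
not H = not False = True
not L = not True = False
G -> not L = True -> False = False
not P = not True = False
(G -> not L) nor not P = False nor False = True
not H nand ((G -> not L) nor not P) = True nand True = False
not P nand (not H nand ((G -> not L) nor not P)) = False nand False = True
Hence S1 is true.

S2: In symbols: H nor not (P and not G)

not G = not True = False
P and not G = True and False = False
not (P and not G) = not False = True
H nor not (P and not G) = False nor True = False
Thus S2 is false.

S3: In symbols: not ((H or L) iff not P)

H or L = False or True = True
not P = not True = False
(H or L) iff not P = True iff False = False
not ((H or L) iff not P) = not False = True
Hence S3 is true.

True statements: 2 (S1, S3).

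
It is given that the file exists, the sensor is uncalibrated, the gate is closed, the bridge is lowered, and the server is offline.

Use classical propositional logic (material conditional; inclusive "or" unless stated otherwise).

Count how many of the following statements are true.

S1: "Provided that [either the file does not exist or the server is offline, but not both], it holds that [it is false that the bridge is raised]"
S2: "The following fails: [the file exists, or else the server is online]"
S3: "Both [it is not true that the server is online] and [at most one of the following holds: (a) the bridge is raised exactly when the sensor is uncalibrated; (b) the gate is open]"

2

Let G = "the file exists" (T), P = "the server is online" (F), H = "the bridge is raised" (F), U = "the sensor is calibrated" (F), W = "the gate is open" (F).

S1: Parsed as (¬G ⊕ ¬P) → ¬H

¬G = ¬T = F
¬P = ¬F = T
¬G ⊕ ¬P = F ⊕ T = T
¬H = ¬F = T
(¬G ⊕ ¬P) → ¬H = T → T = T
Hence S1 is true.

S2: In symbols: ¬(G ∨ P)

G ∨ P = T ∨ F = T
¬(G ∨ P) = ¬T = F
Hence S2 is false.

S3: Parsed as ¬P ∧ ((H ↔ ¬U) ↑ W)

¬P = ¬F = T
¬U = ¬F = T
H ↔ ¬U = F ↔ T = F
(H ↔ ¬U) ↑ W = F ↑ F = T
¬P ∧ ((H ↔ ¬U) ↑ W) = T ∧ T = T
Hence S3 is true.

Count: 2.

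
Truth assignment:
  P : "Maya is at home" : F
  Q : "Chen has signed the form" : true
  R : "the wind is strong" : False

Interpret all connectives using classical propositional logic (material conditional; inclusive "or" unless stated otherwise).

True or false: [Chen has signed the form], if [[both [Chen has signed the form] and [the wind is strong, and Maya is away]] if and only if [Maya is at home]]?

Values: Q=True, R=False, P=False.
Parsed as ((Q and (R and not P)) iff P) -> Q

not P = not False = True
R and not P = False and True = False
Q and (R and not P) = True and False = False
(Q and (R and not P)) iff P = False iff False = True
((Q and (R and not P)) iff P) -> Q = True -> True = True

True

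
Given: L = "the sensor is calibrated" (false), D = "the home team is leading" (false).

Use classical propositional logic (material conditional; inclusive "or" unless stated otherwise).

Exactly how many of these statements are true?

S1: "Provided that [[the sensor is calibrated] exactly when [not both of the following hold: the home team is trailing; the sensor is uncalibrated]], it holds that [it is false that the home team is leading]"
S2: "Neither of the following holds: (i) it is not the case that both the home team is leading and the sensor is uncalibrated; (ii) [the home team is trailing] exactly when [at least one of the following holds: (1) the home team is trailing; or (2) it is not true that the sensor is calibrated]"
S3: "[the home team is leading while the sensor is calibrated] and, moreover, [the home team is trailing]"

S1: Parsed as (L <-> (~D nand ~L)) -> ~D

~D = ~F = T
~L = ~F = T
~D nand ~L = T nand T = F
L <-> (~D nand ~L) = F <-> F = T
~D = ~F = T
(L <-> (~D nand ~L)) -> ~D = T -> T = T
So S1 is true.

S2: This is (D nand ~L) nor (~D <-> (~D | ~L)).

~L = ~F = T
D nand ~L = F nand T = T
~D = ~F = T
~D = ~F = T
~L = ~F = T
~D | ~L = T | T = T
~D <-> (~D | ~L) = T <-> T = T
(D nand ~L) nor (~D <-> (~D | ~L)) = T nor T = F
Hence S2 is false.

S3: Formalization: (D & L) & ~D

D & L = F & F = F
~D = ~F = T
(D & L) & ~D = F & T = F
Hence S3 is false.

True statements: 1 (S1).

1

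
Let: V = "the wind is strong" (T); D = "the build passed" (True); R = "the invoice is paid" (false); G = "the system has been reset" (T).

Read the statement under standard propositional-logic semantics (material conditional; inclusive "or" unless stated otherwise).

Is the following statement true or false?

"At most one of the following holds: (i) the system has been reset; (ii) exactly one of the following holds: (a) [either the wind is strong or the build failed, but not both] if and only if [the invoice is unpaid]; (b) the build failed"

Values: G=T, V=T, D=T, R=F.
Parsed as G nand (((V xor ~D) <-> ~R) xor ~D)

~D = ~T = F
V xor ~D = T xor F = T
~R = ~F = T
(V xor ~D) <-> ~R = T <-> T = T
~D = ~T = F
((V xor ~D) <-> ~R) xor ~D = T xor F = T
G nand (((V xor ~D) <-> ~R) xor ~D) = T nand T = F

False.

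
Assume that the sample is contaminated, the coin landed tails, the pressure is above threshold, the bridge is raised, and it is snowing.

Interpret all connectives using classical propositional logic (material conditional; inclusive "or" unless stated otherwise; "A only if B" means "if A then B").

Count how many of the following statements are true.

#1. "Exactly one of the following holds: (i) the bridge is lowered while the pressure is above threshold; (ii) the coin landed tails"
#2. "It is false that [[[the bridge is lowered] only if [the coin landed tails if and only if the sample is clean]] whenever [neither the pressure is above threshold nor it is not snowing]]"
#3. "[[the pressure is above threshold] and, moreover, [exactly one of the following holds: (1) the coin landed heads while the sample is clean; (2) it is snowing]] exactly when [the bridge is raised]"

2

Let S = "the bridge is raised" (T), R = "the pressure is above threshold" (T), Q = "the coin landed heads" (F), U = "it is snowing" (T), P = "the sample is contaminated" (T).

#1: This is (¬S ∧ R) ⊕ ¬Q.

¬S = ¬T = F
¬S ∧ R = F ∧ T = F
¬Q = ¬F = T
(¬S ∧ R) ⊕ ¬Q = F ⊕ T = T
Thus #1 is true.

#2: Parsed as ¬((R ↓ ¬U) → (¬S → (¬Q ↔ ¬P)))

¬U = ¬T = F
R ↓ ¬U = T ↓ F = F
¬S = ¬T = F
¬Q = ¬F = T
¬P = ¬T = F
¬Q ↔ ¬P = T ↔ F = F
¬S → (¬Q ↔ ¬P) = F → F = T
(R ↓ ¬U) → (¬S → (¬Q ↔ ¬P)) = F → T = T
¬((R ↓ ¬U) → (¬S → (¬Q ↔ ¬P))) = ¬T = F
Thus #2 is false.

#3: Parsed as (R ∧ ((Q ∧ ¬P) ⊕ U)) ↔ S

¬P = ¬T = F
Q ∧ ¬P = F ∧ F = F
(Q ∧ ¬P) ⊕ U = F ⊕ T = T
R ∧ ((Q ∧ ¬P) ⊕ U) = T ∧ T = T
(R ∧ ((Q ∧ ¬P) ⊕ U)) ↔ S = T ↔ T = T
So #3 is true.

2 of the 3 statements are true (#1, #3).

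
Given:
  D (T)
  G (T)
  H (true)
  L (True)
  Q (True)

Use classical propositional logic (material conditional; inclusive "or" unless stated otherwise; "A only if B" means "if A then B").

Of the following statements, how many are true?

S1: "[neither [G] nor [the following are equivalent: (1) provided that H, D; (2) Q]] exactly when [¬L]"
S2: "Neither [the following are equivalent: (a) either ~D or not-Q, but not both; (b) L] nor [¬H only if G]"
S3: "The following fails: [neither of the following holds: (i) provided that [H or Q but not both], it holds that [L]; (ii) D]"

2

S1: Formalization: (G nor ((H -> D) <-> Q)) <-> ~L

H -> D = T -> T = T
(H -> D) <-> Q = T <-> T = T
G nor ((H -> D) <-> Q) = T nor T = F
~L = ~T = F
(G nor ((H -> D) <-> Q)) <-> ~L = F <-> F = T
Hence S1 is true.

S2: This is ((~D xor ~Q) <-> L) nor (~H -> G).

~D = ~T = F
~Q = ~T = F
~D xor ~Q = F xor F = F
(~D xor ~Q) <-> L = F <-> T = F
~H = ~T = F
~H -> G = F -> T = T
((~D xor ~Q) <-> L) nor (~H -> G) = F nor T = F
So S2 is false.

S3: This is ~(((H xor Q) -> L) nor D).

H xor Q = T xor T = F
(H xor Q) -> L = F -> T = T
((H xor Q) -> L) nor D = T nor T = F
~(((H xor Q) -> L) nor D) = ~F = T
Thus S3 is true.

Count: 2.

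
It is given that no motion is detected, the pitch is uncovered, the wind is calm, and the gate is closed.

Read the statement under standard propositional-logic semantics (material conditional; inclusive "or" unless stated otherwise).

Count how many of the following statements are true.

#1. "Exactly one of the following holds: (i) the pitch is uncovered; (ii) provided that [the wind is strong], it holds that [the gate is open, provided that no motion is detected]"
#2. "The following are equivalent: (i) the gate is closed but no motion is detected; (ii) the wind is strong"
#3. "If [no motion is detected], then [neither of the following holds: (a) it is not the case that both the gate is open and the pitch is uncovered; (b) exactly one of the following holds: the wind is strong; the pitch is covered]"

Let Q = "the pitch is covered" (F), R = "the wind is strong" (F), P = "motion is detected" (F), S = "the gate is open" (F).

#1: Formalization: ¬Q ⊕ (R → (¬P → S))

¬Q = ¬F = T
¬P = ¬F = T
¬P → S = T → F = F
R → (¬P → S) = F → F = T
¬Q ⊕ (R → (¬P → S)) = T ⊕ T = F
Hence #1 is false.

#2: Parsed as (¬S ∧ ¬P) ↔ R

¬S = ¬F = T
¬P = ¬F = T
¬S ∧ ¬P = T ∧ T = T
(¬S ∧ ¬P) ↔ R = T ↔ F = F
Thus #2 is false.

#3: This is ¬P → ((S ↑ ¬Q) ↓ (R ⊕ Q)).

¬P = ¬F = T
¬Q = ¬F = T
S ↑ ¬Q = F ↑ T = T
R ⊕ Q = F ⊕ F = F
(S ↑ ¬Q) ↓ (R ⊕ Q) = T ↓ F = F
¬P → ((S ↑ ¬Q) ↓ (R ⊕ Q)) = T → F = F
Hence #3 is false.

Count: 0.

0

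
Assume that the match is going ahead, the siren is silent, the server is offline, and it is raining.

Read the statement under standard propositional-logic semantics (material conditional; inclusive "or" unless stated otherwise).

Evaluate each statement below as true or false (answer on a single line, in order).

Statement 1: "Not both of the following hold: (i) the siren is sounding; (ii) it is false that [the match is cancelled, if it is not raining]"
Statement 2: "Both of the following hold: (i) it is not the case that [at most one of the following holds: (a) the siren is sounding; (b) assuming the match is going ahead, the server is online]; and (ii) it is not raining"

Statement 1 true, Statement 2 false

Let Q = "the siren is sounding" (F), S = "it is raining" (T), P = "the match is cancelled" (F), R = "the server is online" (F).

Statement 1: Parsed as Q nand ~(~S -> P)

~S = ~T = F
~S -> P = F -> F = T
~(~S -> P) = ~T = F
Q nand ~(~S -> P) = F nand F = T
Thus Statement 1 is true.

Statement 2: Parsed as ~(Q nand (~P -> R)) & ~S

~P = ~F = T
~P -> R = T -> F = F
Q nand (~P -> R) = F nand F = T
~(Q nand (~P -> R)) = ~T = F
~S = ~T = F
~(Q nand (~P -> R)) & ~S = F & F = F
Hence Statement 2 is false.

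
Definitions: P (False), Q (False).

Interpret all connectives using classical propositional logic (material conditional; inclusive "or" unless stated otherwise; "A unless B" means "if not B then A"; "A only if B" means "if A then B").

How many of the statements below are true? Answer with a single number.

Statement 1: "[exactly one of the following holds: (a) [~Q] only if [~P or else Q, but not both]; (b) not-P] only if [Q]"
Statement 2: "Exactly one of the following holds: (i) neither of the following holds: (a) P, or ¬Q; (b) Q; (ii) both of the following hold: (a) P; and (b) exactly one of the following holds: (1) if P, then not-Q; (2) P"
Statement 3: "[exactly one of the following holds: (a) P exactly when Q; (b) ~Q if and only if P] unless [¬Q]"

2

Statement 1: Formalization: ((~Q -> (~P xor Q)) xor ~P) -> Q

~Q = ~F = T
~P = ~F = T
~P xor Q = T xor F = T
~Q -> (~P xor Q) = T -> T = T
~P = ~F = T
(~Q -> (~P xor Q)) xor ~P = T xor T = F
((~Q -> (~P xor Q)) xor ~P) -> Q = F -> F = T
So Statement 1 is true.

Statement 2: This is ((P | ~Q) nor Q) xor (P & ((P -> ~Q) xor P)).

~Q = ~F = T
P | ~Q = F | T = T
(P | ~Q) nor Q = T nor F = F
~Q = ~F = T
P -> ~Q = F -> T = T
(P -> ~Q) xor P = T xor F = T
P & ((P -> ~Q) xor P) = F & T = F
((P | ~Q) nor Q) xor (P & ((P -> ~Q) xor P)) = F xor F = F
So Statement 2 is false.

Statement 3: This is ((P <-> Q) xor (~Q <-> P)) | ~Q.

P <-> Q = F <-> F = T
~Q = ~F = T
~Q <-> P = T <-> F = F
(P <-> Q) xor (~Q <-> P) = T xor F = T
~Q = ~F = T
((P <-> Q) xor (~Q <-> P)) | ~Q = T | T = T
So Statement 3 is true.

Count: 2.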